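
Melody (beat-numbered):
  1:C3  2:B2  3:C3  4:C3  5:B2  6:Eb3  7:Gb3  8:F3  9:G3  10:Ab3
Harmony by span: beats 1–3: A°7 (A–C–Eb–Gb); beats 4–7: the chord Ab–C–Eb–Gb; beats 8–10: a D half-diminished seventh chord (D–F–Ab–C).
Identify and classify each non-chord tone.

B2 (beat 2) — neighbor tone; B2 (beat 5) — escape tone; G3 (beat 9) — passing tone.

The harmony at that moment is A diminished seventh chord (A, C, Eb, Gb); B2 is not a chord tone.
It is approached by step down from C3 and left by step up to C3.
Step away and step back to the same note — a neighbor tone (lower neighbor).
The harmony at that moment is Ab dominant seventh chord (Ab, C, Eb, Gb); B2 is not a chord tone.
It is approached by step down from C3 and left by leap up to Eb3.
Step in, leap out — an escape tone.
The harmony at that moment is D half-diminished seventh chord (D, F, Ab, C); G3 is not a chord tone.
It is approached by step up from F3 and left by step up to Ab3.
Step in, step out in the same direction — a passing tone.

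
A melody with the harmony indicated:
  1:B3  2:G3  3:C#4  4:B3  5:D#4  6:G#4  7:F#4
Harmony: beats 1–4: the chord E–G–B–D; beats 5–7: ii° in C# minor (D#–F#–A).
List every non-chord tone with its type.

C#4 (beat 3) — appoggiatura; G#4 (beat 6) — appoggiatura.

The harmony at that moment is E minor seventh chord (E, G, B, D); C#4 is not a chord tone.
It is approached by leap up from G3 and left by step down to B3.
Leap in, step out — an appoggiatura.
The harmony at that moment is D# diminished triad (D#, F#, A); G#4 is not a chord tone.
It is approached by leap up from D#4 and left by step down to F#4.
Leap in, step out — an appoggiatura.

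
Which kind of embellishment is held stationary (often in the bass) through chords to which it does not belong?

Approach: none. Departure: none — a single pitch is sustained while the chords change around it, passing through harmonies that do not contain it.
No melodic motion at all; the dissonance is created entirely by the moving harmonies against the stationary note — a pedal tone (pedal point).

Pedal tone.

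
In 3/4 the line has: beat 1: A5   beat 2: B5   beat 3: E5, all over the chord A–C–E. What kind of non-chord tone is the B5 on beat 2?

Escape tone.

The harmony at that moment is A minor triad (A, C, E); B5 is not a chord tone.
It is approached by step up from A5 and left by leap down to E5.
Step in, leap out, on a weak beat — an escape tone.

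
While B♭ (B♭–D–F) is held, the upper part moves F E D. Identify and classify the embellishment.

E is a passing tone.

The harmony at that moment is B♭ major triad (B♭, D, F); E is not a chord tone.
It is approached by step down from F and left by step down to D.
Step in, step out in the same direction — a passing tone.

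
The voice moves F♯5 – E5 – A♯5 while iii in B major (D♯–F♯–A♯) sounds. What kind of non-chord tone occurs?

The harmony at that moment is D♯ minor triad (D♯, F♯, A♯); E5 is not a chord tone.
It is approached by step down from F♯5 and left by leap up to A♯5.
Step in, leap out — an escape tone.

E5 is an escape tone.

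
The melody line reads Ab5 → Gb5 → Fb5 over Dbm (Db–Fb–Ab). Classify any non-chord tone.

The harmony at that moment is Db minor triad (Db, Fb, Ab); Gb5 is not a chord tone.
It is approached by step down from Ab5 and left by step down to Fb5.
Step in, step out in the same direction — a passing tone.

Gb5 is a passing tone.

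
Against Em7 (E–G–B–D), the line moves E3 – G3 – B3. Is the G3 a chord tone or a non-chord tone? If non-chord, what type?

Chord tone (the third of E minor seventh chord).

E minor seventh chord contains E, G, B, D; G is the third, so it is a chord tone.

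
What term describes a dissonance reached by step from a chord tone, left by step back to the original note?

Approach: by step. Departure: by step in the opposite direction, back to the starting pitch.
Stepwise on both sides but reversing to return to the same chord tone — a neighbor tone. (Had it continued onward in the same direction it would be a passing tone instead.)

Neighbor tone.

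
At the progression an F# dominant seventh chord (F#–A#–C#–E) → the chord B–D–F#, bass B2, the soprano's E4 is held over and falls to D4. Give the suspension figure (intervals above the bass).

At the second chord the bass is B2. The suspended E4 lies a fourth above the bass; after resolving down by step to D4, the interval above the bass becomes a third.
Suspension figures are named by those two intervals: 4–3.

4–3 suspension.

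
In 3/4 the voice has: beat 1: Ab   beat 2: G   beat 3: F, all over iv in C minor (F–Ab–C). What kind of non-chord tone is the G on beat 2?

The harmony at that moment is F minor triad (F, Ab, C); G is not a chord tone.
It is approached by step down from Ab and left by step down to F.
Step in, step out in the same direction — a passing tone.

Passing tone.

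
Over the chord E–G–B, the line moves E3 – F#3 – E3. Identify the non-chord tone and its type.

The harmony at that moment is E minor triad (E, G, B); F#3 is not a chord tone.
It is approached by step up from E3 and left by step down to E3.
Step away and step back to the same note — a neighbor tone (upper neighbor).

F#3 is a neighbor tone.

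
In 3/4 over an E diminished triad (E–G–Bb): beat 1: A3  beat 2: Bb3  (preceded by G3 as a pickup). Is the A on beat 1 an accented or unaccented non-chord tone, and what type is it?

The harmony at that moment is E diminished triad (E, G, Bb); A3 is not a chord tone.
It is approached by step up from G3 and left by step up to Bb3.
Step in, step out in the same direction — a passing tone.
It falls on the downbeat, so it is accented.

Accented passing tone.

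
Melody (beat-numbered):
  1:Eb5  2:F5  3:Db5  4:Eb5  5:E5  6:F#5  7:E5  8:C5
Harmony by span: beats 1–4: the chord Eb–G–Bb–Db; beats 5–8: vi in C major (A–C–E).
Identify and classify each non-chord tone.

The harmony at that moment is Eb dominant seventh chord (Eb, G, Bb, Db); F5 is not a chord tone.
It is approached by step up from Eb5 and left by leap down to Db5.
Step in, leap out — an escape tone.
The harmony at that moment is A minor triad (A, C, E); F#5 is not a chord tone.
It is approached by step up from E5 and left by step down to E5.
Step away and step back to the same note — a neighbor tone (upper neighbor).

F5 (beat 2) — escape tone; F#5 (beat 6) — neighbor tone.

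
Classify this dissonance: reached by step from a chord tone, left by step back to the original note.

Approach: by step. Departure: by step in the opposite direction, back to the starting pitch.
Stepwise on both sides but reversing to return to the same chord tone — a neighbor tone. (Had it continued onward in the same direction it would be a passing tone instead.)

Neighbor tone.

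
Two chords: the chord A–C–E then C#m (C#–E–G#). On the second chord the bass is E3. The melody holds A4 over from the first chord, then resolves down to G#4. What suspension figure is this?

At the second chord the bass is E3. The suspended A4 lies a fourth above the bass; after resolving down by step to G#4, the interval above the bass becomes a third.
Suspension figures are named by those two intervals: 4–3.

4–3 suspension.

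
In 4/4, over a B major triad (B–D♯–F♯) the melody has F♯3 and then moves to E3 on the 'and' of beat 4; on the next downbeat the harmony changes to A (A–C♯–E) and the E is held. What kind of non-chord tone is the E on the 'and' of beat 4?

Anticipation.

The harmony at that moment is B major triad (B, D♯, F♯); E3 is not a chord tone.
It is approached by step down from F♯3 and then sustained as the same pitch into the next harmony.
Arriving early and becoming a chord tone when the harmony changes — an anticipation.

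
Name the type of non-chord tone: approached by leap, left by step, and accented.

Approach: by leap. Departure: by step. Metric position: strong.
Leap in, step out, in a metrically strong position — an appoggiatura. (It is the mirror image of the escape tone, which steps in and leaps out from a weak position.)

Appoggiatura.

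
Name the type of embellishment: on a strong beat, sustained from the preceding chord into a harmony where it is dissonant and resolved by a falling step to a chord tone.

Approach: by preparation — the pitch is first a chord tone, then held (tied or repeated) while the harmony changes under it. Departure: down by step. Metric position: strong.
A prepared dissonance that resolves downward by step — a suspension. (The same figure resolving upward would be a retardation.)

Suspension.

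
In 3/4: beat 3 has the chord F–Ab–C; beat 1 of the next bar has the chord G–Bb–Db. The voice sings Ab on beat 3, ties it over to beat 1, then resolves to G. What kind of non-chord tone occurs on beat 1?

The harmony at that moment is G diminished triad (G, Bb, Db); Ab is not a chord tone.
It is held over (the same pitch as the preceding Ab) and left by step down to G.
Held over from the previous chord and resolving down by step — a suspension.

Suspension.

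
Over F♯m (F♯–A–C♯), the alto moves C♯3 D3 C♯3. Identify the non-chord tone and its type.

D3 is a neighbor tone.

The harmony at that moment is F♯ minor triad (F♯, A, C♯); D3 is not a chord tone.
It is approached by step up from C♯3 and left by step down to C♯3.
Step away and step back to the same note — a neighbor tone (upper neighbor).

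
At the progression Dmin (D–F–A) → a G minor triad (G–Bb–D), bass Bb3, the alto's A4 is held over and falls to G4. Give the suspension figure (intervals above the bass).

At the second chord the bass is Bb3. The suspended A4 lies a seventh above the bass; after resolving down by step to G4, the interval above the bass becomes a sixth.
Suspension figures are named by those two intervals: 7–6.

7–6 suspension.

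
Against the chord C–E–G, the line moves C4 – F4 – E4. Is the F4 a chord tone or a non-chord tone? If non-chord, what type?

The harmony at that moment is C major triad (C, E, G); F4 is not a chord tone.
It is approached by leap up from C4 and left by step down to E4.
Leap in, step out — an appoggiatura.

Non-chord tone — an appoggiatura.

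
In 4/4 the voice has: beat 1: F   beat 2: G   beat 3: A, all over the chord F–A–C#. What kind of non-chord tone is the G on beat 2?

Passing tone.

The harmony at that moment is F augmented triad (F, A, C#); G is not a chord tone.
It is approached by step up from F and left by step up to A.
Step in, step out in the same direction — a passing tone.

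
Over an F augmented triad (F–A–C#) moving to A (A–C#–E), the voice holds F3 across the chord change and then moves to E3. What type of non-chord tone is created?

F3 is a suspension.

The harmony at that moment is A major triad (A, C#, E); F3 is not a chord tone.
It is held over (the same pitch as the preceding F3) and left by step down to E3.
Held over from the previous chord and resolving down by step — a suspension.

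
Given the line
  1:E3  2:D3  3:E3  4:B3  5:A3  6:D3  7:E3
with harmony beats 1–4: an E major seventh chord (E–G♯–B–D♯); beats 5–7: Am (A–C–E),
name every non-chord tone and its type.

D3 (beat 2) — neighbor tone; D3 (beat 6) — appoggiatura.

The harmony at that moment is E major seventh chord (E, G♯, B, D♯); D3 is not a chord tone.
It is approached by step down from E3 and left by step up to E3.
Step away and step back to the same note — a neighbor tone (lower neighbor).
The harmony at that moment is A minor triad (A, C, E); D3 is not a chord tone.
It is approached by leap down from A3 and left by step up to E3.
Leap in, step out — an appoggiatura.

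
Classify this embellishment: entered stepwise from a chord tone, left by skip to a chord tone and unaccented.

Approach: by step. Departure: by leap. Metric position: weak.
Step in, leap out, from a weak position — an escape tone (échappée). (It is the mirror image of the appoggiatura, which leaps in and steps out on a strong beat.)

Escape tone.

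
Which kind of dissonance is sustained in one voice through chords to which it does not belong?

Approach: none. Departure: none — a single pitch is sustained while the chords change around it, passing through harmonies that do not contain it.
No melodic motion at all; the dissonance is created entirely by the moving harmonies against the stationary note — a pedal tone (pedal point).

Pedal tone.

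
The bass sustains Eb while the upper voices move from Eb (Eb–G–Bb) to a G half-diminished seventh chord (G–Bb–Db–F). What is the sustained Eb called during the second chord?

The harmony at that moment is G half-diminished seventh chord (G, Bb, Db, F); Eb is not a chord tone.
It is held over (the same pitch as the preceding Eb) and then sustained as the same pitch into the next harmony.
Sustained through a change of harmony — a pedal tone.

Pedal tone (pedal point).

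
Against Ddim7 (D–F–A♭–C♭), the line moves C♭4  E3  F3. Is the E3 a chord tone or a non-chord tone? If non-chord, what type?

The harmony at that moment is D diminished seventh chord (D, F, A♭, C♭); E3 is not a chord tone.
It is approached by leap down from C♭4 and left by step up to F3.
Leap in, step out — an appoggiatura.

Non-chord tone — an appoggiatura.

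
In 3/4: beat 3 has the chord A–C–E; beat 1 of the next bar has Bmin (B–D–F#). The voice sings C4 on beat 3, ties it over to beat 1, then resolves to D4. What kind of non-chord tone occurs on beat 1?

Retardation.

The harmony at that moment is B minor triad (B, D, F#); C4 is not a chord tone.
It is held over (the same pitch as the preceding C4) and left by step up to D4.
Held over from the previous chord and resolving up by step — a retardation.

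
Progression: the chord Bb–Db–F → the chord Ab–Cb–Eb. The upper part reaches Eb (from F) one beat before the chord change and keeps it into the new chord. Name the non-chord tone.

The harmony at that moment is Bb minor triad (Bb, Db, F); Eb is not a chord tone.
It is approached by step down from F and then sustained as the same pitch into the next harmony.
Arriving early and becoming a chord tone when the harmony changes — an anticipation.

Eb is an anticipation.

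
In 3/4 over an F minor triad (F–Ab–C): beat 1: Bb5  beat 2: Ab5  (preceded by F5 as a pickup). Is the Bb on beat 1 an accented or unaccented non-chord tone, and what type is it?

The harmony at that moment is F minor triad (F, Ab, C); Bb5 is not a chord tone.
It is approached by leap up from F5 and left by step down to Ab5.
Leap in, step out — an appoggiatura.
It falls on the downbeat, so it is accented.

Accented appoggiatura.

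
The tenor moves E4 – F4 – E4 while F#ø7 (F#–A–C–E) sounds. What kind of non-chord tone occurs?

F4 is a neighbor tone.

The harmony at that moment is F# half-diminished seventh chord (F#, A, C, E); F4 is not a chord tone.
It is approached by step up from E4 and left by step down to E4.
Step away and step back to the same note — a neighbor tone (upper neighbor).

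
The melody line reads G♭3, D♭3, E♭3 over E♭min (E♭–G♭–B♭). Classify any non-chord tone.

The harmony at that moment is E♭ minor triad (E♭, G♭, B♭); D♭3 is not a chord tone.
It is approached by leap down from G♭3 and left by step up to E♭3.
Leap in, step out — an appoggiatura.

D♭3 is an appoggiatura.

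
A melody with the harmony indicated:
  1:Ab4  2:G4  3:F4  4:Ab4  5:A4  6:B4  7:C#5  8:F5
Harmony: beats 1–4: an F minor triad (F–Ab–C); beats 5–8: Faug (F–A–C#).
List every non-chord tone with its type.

The harmony at that moment is F minor triad (F, Ab, C); G4 is not a chord tone.
It is approached by step down from Ab4 and left by step down to F4.
Step in, step out in the same direction — a passing tone.
The harmony at that moment is F augmented triad (F, A, C#); B4 is not a chord tone.
It is approached by step up from A4 and left by step up to C#5.
Step in, step out in the same direction — a passing tone.

G4 (beat 2) — passing tone; B4 (beat 6) — passing tone.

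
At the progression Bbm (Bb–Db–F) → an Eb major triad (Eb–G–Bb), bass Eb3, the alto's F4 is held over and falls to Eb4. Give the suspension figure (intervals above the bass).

At the second chord the bass is Eb3. The suspended F4 lies a ninth above the bass; after resolving down by step to Eb4, the interval above the bass becomes an octave.
Suspension figures are named by those two intervals: 9–8.

9–8 suspension.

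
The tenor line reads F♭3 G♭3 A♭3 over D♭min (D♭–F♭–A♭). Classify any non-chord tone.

G♭3 is a passing tone.

The harmony at that moment is D♭ minor triad (D♭, F♭, A♭); G♭3 is not a chord tone.
It is approached by step up from F♭3 and left by step up to A♭3.
Step in, step out in the same direction — a passing tone.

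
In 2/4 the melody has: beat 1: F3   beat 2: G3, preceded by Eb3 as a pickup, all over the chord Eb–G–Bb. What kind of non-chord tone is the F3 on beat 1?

The harmony at that moment is Eb major triad (Eb, G, Bb); F3 is not a chord tone.
It is approached by step up from Eb3 and left by step up to G3.
Step in, step out in the same direction — a passing tone.

Passing tone.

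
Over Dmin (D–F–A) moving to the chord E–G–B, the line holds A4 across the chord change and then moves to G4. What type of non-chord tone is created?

A4 is a suspension.

The harmony at that moment is E minor triad (E, G, B); A4 is not a chord tone.
It is held over (the same pitch as the preceding A4) and left by step down to G4.
Held over from the previous chord and resolving down by step — a suspension.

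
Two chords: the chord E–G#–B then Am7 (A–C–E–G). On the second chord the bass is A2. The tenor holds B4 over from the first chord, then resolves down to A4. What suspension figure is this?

9–8 suspension.

At the second chord the bass is A2. The suspended B4 lies a ninth above the bass; after resolving down by step to A4, the interval above the bass becomes an octave.
Suspension figures are named by those two intervals: 9–8.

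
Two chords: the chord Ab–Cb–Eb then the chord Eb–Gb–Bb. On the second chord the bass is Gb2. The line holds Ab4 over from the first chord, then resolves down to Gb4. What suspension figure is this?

9–8 suspension.

At the second chord the bass is Gb2. The suspended Ab4 lies a ninth above the bass; after resolving down by step to Gb4, the interval above the bass becomes an octave.
Suspension figures are named by those two intervals: 9–8.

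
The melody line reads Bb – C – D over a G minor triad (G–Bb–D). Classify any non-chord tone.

C is a passing tone.

The harmony at that moment is G minor triad (G, Bb, D); C is not a chord tone.
It is approached by step up from Bb and left by step up to D.
Step in, step out in the same direction — a passing tone.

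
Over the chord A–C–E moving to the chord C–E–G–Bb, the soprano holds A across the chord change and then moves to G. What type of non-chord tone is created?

The harmony at that moment is C dominant seventh chord (C, E, G, Bb); A is not a chord tone.
It is held over (the same pitch as the preceding A) and left by step down to G.
Held over from the previous chord and resolving down by step — a suspension.

A is a suspension.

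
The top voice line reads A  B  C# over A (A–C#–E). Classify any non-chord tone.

The harmony at that moment is A major triad (A, C#, E); B is not a chord tone.
It is approached by step up from A and left by step up to C#.
Step in, step out in the same direction — a passing tone.

B is a passing tone.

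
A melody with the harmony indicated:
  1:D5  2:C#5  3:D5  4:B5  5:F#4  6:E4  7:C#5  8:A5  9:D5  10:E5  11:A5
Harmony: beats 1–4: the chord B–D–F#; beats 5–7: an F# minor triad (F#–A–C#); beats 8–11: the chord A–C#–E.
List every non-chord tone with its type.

C#5 (beat 2) — neighbor tone; E4 (beat 6) — escape tone; D5 (beat 9) — appoggiatura.

The harmony at that moment is B minor triad (B, D, F#); C#5 is not a chord tone.
It is approached by step down from D5 and left by step up to D5.
Step away and step back to the same note — a neighbor tone (lower neighbor).
The harmony at that moment is F# minor triad (F#, A, C#); E4 is not a chord tone.
It is approached by step down from F#4 and left by leap up to C#5.
Step in, leap out — an escape tone.
The harmony at that moment is A major triad (A, C#, E); D5 is not a chord tone.
It is approached by leap down from A5 and left by step up to E5.
Leap in, step out — an appoggiatura.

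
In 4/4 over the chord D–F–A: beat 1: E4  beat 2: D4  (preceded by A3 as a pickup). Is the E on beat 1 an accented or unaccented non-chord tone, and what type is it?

Accented appoggiatura.

The harmony at that moment is D minor triad (D, F, A); E4 is not a chord tone.
It is approached by leap up from A3 and left by step down to D4.
Leap in, step out — an appoggiatura.
It falls on the downbeat, so it is accented.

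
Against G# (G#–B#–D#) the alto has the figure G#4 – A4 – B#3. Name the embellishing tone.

A4 is an escape tone.

The harmony at that moment is G# major triad (G#, B#, D#); A4 is not a chord tone.
It is approached by step up from G#4 and left by leap down to B#3.
Step in, leap out — an escape tone.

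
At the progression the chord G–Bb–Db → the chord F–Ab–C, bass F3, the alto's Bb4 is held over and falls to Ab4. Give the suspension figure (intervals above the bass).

At the second chord the bass is F3. The suspended Bb4 lies a fourth above the bass; after resolving down by step to Ab4, the interval above the bass becomes a third.
Suspension figures are named by those two intervals: 4–3.

4–3 suspension.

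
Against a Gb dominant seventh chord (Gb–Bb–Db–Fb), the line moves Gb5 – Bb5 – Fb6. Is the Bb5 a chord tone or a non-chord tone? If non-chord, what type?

Chord tone (the third of Gb dominant seventh chord).

Gb dominant seventh chord contains Gb, Bb, Db, Fb; Bb is the third, so it is a chord tone.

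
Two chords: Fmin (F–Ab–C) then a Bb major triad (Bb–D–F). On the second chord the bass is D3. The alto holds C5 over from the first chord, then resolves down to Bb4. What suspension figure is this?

7–6 suspension.

At the second chord the bass is D3. The suspended C5 lies a seventh above the bass; after resolving down by step to Bb4, the interval above the bass becomes a sixth.
Suspension figures are named by those two intervals: 7–6.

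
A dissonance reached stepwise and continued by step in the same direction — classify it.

Passing tone.

Approach: by step. Departure: by step, continuing in the same direction.
Stepwise on both sides with no change of direction means the note fills in the space between two different chord tones — a passing tone. (Had it turned back to its starting note it would be a neighbor tone instead.)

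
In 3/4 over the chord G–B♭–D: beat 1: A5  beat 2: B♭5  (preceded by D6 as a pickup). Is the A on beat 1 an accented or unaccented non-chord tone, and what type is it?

The harmony at that moment is G minor triad (G, B♭, D); A5 is not a chord tone.
It is approached by leap down from D6 and left by step up to B♭5.
Leap in, step out — an appoggiatura.
It falls on the downbeat, so it is accented.

Accented appoggiatura.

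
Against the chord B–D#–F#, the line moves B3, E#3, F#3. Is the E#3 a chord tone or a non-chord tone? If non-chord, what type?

The harmony at that moment is B major triad (B, D#, F#); E#3 is not a chord tone.
It is approached by leap down from B3 and left by step up to F#3.
Leap in, step out — an appoggiatura.

Non-chord tone — an appoggiatura.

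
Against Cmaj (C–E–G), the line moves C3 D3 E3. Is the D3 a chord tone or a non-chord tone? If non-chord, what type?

The harmony at that moment is C major triad (C, E, G); D3 is not a chord tone.
It is approached by step up from C3 and left by step up to E3.
Step in, step out in the same direction — a passing tone.

Non-chord tone — a passing tone.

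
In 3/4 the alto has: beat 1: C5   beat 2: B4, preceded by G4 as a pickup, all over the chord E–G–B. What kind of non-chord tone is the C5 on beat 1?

The harmony at that moment is E minor triad (E, G, B); C5 is not a chord tone.
It is approached by leap up from G4 and left by step down to B4.
Leap in, step out, metrically accented — an appoggiatura.

Appoggiatura.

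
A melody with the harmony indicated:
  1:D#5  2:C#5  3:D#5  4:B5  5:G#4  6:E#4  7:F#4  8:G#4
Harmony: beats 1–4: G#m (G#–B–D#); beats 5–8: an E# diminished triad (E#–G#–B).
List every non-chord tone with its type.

C#5 (beat 2) — neighbor tone; F#4 (beat 7) — passing tone.

The harmony at that moment is G# minor triad (G#, B, D#); C#5 is not a chord tone.
It is approached by step down from D#5 and left by step up to D#5.
Step away and step back to the same note — a neighbor tone (lower neighbor).
The harmony at that moment is E# diminished triad (E#, G#, B); F#4 is not a chord tone.
It is approached by step up from E#4 and left by step up to G#4.
Step in, step out in the same direction — a passing tone.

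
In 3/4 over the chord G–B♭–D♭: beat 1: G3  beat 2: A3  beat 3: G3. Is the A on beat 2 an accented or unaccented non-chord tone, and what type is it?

Unaccented neighbor tone.

The harmony at that moment is G diminished triad (G, B♭, D♭); A3 is not a chord tone.
It is approached by step up from G3 and left by step down to G3.
Step away and step back to the same note — a neighbor tone (upper neighbor).
It falls on a weak beat, so it is unaccented.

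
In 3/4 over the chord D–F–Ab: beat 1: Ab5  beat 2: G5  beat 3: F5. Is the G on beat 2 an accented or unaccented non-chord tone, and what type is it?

Unaccented passing tone.

The harmony at that moment is D diminished triad (D, F, Ab); G5 is not a chord tone.
It is approached by step down from Ab5 and left by step down to F5.
Step in, step out in the same direction — a passing tone.
It falls on a weak beat, so it is unaccented.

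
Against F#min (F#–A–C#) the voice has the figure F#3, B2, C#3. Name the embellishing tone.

The harmony at that moment is F# minor triad (F#, A, C#); B2 is not a chord tone.
It is approached by leap down from F#3 and left by step up to C#3.
Leap in, step out — an appoggiatura.

B2 is an appoggiatura.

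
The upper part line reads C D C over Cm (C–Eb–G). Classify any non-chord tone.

The harmony at that moment is C minor triad (C, Eb, G); D is not a chord tone.
It is approached by step up from C and left by step down to C.
Step away and step back to the same note — a neighbor tone (upper neighbor).

D is a neighbor tone.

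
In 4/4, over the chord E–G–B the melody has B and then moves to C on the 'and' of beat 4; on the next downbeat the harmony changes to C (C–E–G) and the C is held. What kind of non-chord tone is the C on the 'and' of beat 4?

The harmony at that moment is E minor triad (E, G, B); C is not a chord tone.
It is approached by step up from B and then sustained as the same pitch into the next harmony.
Arriving early and becoming a chord tone when the harmony changes — an anticipation.

Anticipation.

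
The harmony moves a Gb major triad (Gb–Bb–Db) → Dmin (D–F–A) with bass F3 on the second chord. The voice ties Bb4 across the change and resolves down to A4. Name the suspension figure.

4–3 suspension.

At the second chord the bass is F3. The suspended Bb4 lies a fourth above the bass; after resolving down by step to A4, the interval above the bass becomes a third.
Suspension figures are named by those two intervals: 4–3.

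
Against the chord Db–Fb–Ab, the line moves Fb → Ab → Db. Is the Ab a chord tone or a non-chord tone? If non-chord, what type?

Db minor triad contains Db, Fb, Ab; Ab is the fifth, so it is a chord tone.

Chord tone (the fifth of Db minor triad).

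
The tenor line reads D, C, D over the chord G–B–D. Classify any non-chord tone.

The harmony at that moment is G major triad (G, B, D); C is not a chord tone.
It is approached by step down from D and left by step up to D.
Step away and step back to the same note — a neighbor tone (lower neighbor).

C is a neighbor tone.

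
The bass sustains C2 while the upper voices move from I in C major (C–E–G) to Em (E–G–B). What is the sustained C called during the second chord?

Pedal tone (pedal point).

The harmony at that moment is E minor triad (E, G, B); C2 is not a chord tone.
It is held over (the same pitch as the preceding C2) and then sustained as the same pitch into the next harmony.
Sustained through a change of harmony — a pedal tone.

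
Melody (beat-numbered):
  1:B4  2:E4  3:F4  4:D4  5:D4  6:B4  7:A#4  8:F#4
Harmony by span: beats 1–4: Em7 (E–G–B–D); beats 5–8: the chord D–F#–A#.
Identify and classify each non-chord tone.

The harmony at that moment is E minor seventh chord (E, G, B, D); F4 is not a chord tone.
It is approached by step up from E4 and left by leap down to D4.
Step in, leap out — an escape tone.
The harmony at that moment is D augmented triad (D, F#, A#); B4 is not a chord tone.
It is approached by leap up from D4 and left by step down to A#4.
Leap in, step out — an appoggiatura.

F4 (beat 3) — escape tone; B4 (beat 6) — appoggiatura.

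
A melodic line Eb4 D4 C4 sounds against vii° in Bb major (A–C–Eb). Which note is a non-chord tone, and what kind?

The harmony at that moment is A diminished triad (A, C, Eb); D4 is not a chord tone.
It is approached by step down from Eb4 and left by step down to C4.
Step in, step out in the same direction — a passing tone.

D4 is a passing tone.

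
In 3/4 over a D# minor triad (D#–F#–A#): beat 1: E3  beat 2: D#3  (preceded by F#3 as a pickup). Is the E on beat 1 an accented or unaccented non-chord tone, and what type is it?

Accented passing tone.

The harmony at that moment is D# minor triad (D#, F#, A#); E3 is not a chord tone.
It is approached by step down from F#3 and left by step down to D#3.
Step in, step out in the same direction — a passing tone.
It falls on the downbeat, so it is accented.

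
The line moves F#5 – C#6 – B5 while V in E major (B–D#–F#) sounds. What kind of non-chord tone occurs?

C#6 is an appoggiatura.

The harmony at that moment is B major triad (B, D#, F#); C#6 is not a chord tone.
It is approached by leap up from F#5 and left by step down to B5.
Leap in, step out — an appoggiatura.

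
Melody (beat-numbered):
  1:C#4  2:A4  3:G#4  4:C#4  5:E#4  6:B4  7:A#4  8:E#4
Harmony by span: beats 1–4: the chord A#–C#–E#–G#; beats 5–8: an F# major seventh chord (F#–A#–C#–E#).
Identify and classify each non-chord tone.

The harmony at that moment is A# minor seventh chord (A#, C#, E#, G#); A4 is not a chord tone.
It is approached by leap up from C#4 and left by step down to G#4.
Leap in, step out — an appoggiatura.
The harmony at that moment is F# major seventh chord (F#, A#, C#, E#); B4 is not a chord tone.
It is approached by leap up from E#4 and left by step down to A#4.
Leap in, step out — an appoggiatura.

A4 (beat 2) — appoggiatura; B4 (beat 6) — appoggiatura.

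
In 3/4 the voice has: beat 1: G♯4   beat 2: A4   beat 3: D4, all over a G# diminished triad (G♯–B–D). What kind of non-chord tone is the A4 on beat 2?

Escape tone.

The harmony at that moment is G♯ diminished triad (G♯, B, D); A4 is not a chord tone.
It is approached by step up from G♯4 and left by leap down to D4.
Step in, leap out, on a weak beat — an escape tone.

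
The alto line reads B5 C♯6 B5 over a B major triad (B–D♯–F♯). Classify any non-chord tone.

The harmony at that moment is B major triad (B, D♯, F♯); C♯6 is not a chord tone.
It is approached by step up from B5 and left by step down to B5.
Step away and step back to the same note — a neighbor tone (upper neighbor).

C♯6 is a neighbor tone.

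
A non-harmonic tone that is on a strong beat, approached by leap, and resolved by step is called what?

Approach: by leap. Departure: by step. Metric position: strong.
Leap in, step out, in a metrically strong position — an appoggiatura. (It is the mirror image of the escape tone, which steps in and leaps out from a weak position.)

Appoggiatura.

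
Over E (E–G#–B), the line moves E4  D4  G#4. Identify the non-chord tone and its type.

D4 is an escape tone.

The harmony at that moment is E major triad (E, G#, B); D4 is not a chord tone.
It is approached by step down from E4 and left by leap up to G#4.
Step in, leap out — an escape tone.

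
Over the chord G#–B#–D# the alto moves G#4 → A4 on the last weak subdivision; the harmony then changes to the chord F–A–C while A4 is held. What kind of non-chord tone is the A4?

A4 is an anticipation.

The harmony at that moment is G# major triad (G#, B#, D#); A4 is not a chord tone.
It is approached by step up from G#4 and then sustained as the same pitch into the next harmony.
Arriving early and becoming a chord tone when the harmony changes — an anticipation.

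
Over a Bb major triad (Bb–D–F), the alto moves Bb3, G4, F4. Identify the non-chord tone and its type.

The harmony at that moment is Bb major triad (Bb, D, F); G4 is not a chord tone.
It is approached by leap up from Bb3 and left by step down to F4.
Leap in, step out — an appoggiatura.

G4 is an appoggiatura.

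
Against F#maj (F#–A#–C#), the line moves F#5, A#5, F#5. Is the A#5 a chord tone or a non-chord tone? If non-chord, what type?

Chord tone (the third of F# major triad).

F# major triad contains F#, A#, C#; A# is the third, so it is a chord tone.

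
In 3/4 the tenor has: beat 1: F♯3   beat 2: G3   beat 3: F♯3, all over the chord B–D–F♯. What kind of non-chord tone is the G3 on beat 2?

Upper neighbor tone.

The harmony at that moment is B minor triad (B, D, F♯); G3 is not a chord tone.
It is approached by step up from F♯3 and left by step down to F♯3.
Step away and step back to the same note — a neighbor tone (upper neighbor).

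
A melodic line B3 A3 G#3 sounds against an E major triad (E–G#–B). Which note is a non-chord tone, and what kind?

A3 is a passing tone.

The harmony at that moment is E major triad (E, G#, B); A3 is not a chord tone.
It is approached by step down from B3 and left by step down to G#3.
Step in, step out in the same direction — a passing tone.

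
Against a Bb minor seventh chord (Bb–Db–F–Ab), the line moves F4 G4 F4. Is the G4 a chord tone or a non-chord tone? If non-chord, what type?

The harmony at that moment is Bb minor seventh chord (Bb, Db, F, Ab); G4 is not a chord tone.
It is approached by step up from F4 and left by step down to F4.
Step away and step back to the same note — a neighbor tone (upper neighbor).

Non-chord tone — a neighbor tone.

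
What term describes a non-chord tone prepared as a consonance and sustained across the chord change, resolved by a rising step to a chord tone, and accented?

Approach: by preparation — the pitch is first a chord tone, then held (tied or repeated) while the harmony changes under it. Departure: up by step. Metric position: strong.
A prepared dissonance that resolves upward by step — a retardation. (The same figure resolving downward would be a suspension.)

Retardation.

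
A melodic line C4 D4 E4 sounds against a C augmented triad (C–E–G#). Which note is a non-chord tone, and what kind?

D4 is a passing tone.

The harmony at that moment is C augmented triad (C, E, G#); D4 is not a chord tone.
It is approached by step up from C4 and left by step up to E4.
Step in, step out in the same direction — a passing tone.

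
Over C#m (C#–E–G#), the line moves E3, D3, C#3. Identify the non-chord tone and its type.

The harmony at that moment is C# minor triad (C#, E, G#); D3 is not a chord tone.
It is approached by step down from E3 and left by step down to C#3.
Step in, step out in the same direction — a passing tone.

D3 is a passing tone.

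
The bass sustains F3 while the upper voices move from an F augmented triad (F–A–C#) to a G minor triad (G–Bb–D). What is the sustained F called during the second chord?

Pedal tone (pedal point).

The harmony at that moment is G minor triad (G, Bb, D); F3 is not a chord tone.
It is held over (the same pitch as the preceding F3) and then sustained as the same pitch into the next harmony.
Sustained through a change of harmony — a pedal tone.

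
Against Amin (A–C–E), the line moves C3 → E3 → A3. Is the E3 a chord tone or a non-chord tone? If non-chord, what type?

A minor triad contains A, C, E; E is the fifth, so it is a chord tone.

Chord tone (the fifth of A minor triad).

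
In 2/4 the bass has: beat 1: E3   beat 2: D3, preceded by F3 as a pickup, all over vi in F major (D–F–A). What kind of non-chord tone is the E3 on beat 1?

The harmony at that moment is D minor triad (D, F, A); E3 is not a chord tone.
It is approached by step down from F3 and left by step down to D3.
Step in, step out in the same direction — a passing tone.

Passing tone.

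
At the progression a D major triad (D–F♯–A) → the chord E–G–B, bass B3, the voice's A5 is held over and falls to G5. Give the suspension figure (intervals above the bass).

7–6 suspension.

At the second chord the bass is B3. The suspended A5 lies a seventh above the bass; after resolving down by step to G5, the interval above the bass becomes a sixth.
Suspension figures are named by those two intervals: 7–6.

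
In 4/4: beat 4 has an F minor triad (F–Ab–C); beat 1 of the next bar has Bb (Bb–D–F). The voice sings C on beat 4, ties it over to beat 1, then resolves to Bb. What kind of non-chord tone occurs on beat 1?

Suspension.

The harmony at that moment is Bb major triad (Bb, D, F); C is not a chord tone.
It is held over (the same pitch as the preceding C) and left by step down to Bb.
Held over from the previous chord and resolving down by step — a suspension.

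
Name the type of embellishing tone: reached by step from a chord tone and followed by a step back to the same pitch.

Approach: by step. Departure: by step in the opposite direction, back to the starting pitch.
Stepwise on both sides but reversing to return to the same chord tone — a neighbor tone. (Had it continued onward in the same direction it would be a passing tone instead.)

Neighbor tone.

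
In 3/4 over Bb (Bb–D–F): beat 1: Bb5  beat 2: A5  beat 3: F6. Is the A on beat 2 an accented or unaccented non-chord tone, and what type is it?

The harmony at that moment is Bb major triad (Bb, D, F); A5 is not a chord tone.
It is approached by step down from Bb5 and left by leap up to F6.
Step in, leap out — an escape tone.
It falls on a weak beat, so it is unaccented.

Unaccented escape tone.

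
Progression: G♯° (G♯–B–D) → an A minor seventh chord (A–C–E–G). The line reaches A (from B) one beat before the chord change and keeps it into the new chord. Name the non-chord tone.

The harmony at that moment is G♯ diminished triad (G♯, B, D); A is not a chord tone.
It is approached by step down from B and then sustained as the same pitch into the next harmony.
Arriving early and becoming a chord tone when the harmony changes — an anticipation.

A is an anticipation.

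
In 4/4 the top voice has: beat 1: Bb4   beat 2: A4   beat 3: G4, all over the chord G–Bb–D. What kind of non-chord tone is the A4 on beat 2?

Passing tone.

The harmony at that moment is G minor triad (G, Bb, D); A4 is not a chord tone.
It is approached by step down from Bb4 and left by step down to G4.
Step in, step out in the same direction — a passing tone.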